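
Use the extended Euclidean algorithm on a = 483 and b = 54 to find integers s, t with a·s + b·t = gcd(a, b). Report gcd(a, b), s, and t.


Euclidean algorithm on (483, 54) — divide until remainder is 0:
  483 = 8 · 54 + 51
  54 = 1 · 51 + 3
  51 = 17 · 3 + 0
gcd(483, 54) = 3.
Track Bezout coefficients alongside the remainders: start with r₀ = 483 = a·1 + b·0 (s = 1, t = 0) and r₁ = 54 = a·0 + b·1 (s = 0, t = 1); each new remainder r_{k+1} = r_{k-1} − q_k·r_k inherits s_{k+1} = s_{k-1} − q_k·s_k, t_{k+1} = t_{k-1} − q_k·t_k, so r_k = a·s_k + b·t_k at every step:
  q = 8: r = 51, s = 1 − 8·0 = 1, t = 0 − 8·1 = -8  (check: 483·1 + 54·(-8) = 51)
  q = 1: r = 3, s = 0 − 1·1 = -1, t = 1 − 1·(-8) = 9  (check: 483·(-1) + 54·9 = 3)
The row with r = 3 (the gcd) gives the Bezout coefficients s = -1, t = 9.
Result: 483 · (-1) + 54 · (9) = 3.

gcd(483, 54) = 3; s = -1, t = 9 (check: 483·(-1) + 54·9 = 3).


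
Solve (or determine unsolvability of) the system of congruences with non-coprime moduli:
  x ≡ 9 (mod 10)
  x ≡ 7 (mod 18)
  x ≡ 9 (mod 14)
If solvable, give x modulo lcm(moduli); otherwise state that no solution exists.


Moduli 10, 18, 14 are not pairwise coprime, so CRT works modulo lcm(m_i) when all pairwise compatibility conditions hold.
Pairwise compatibility: gcd(m_i, m_j) must divide a_i - a_j for every pair.
Merge one congruence at a time:
  Start: x ≡ 9 (mod 10).
  Combine with x ≡ 7 (mod 18): gcd(10, 18) = 2; 7 - 9 = -2, which IS divisible by 2, so compatible.
    Write x = 9 + 10·t and substitute into x ≡ 7 (mod 18): 10·t ≡ 7 − 9 = -2 (mod 18).
    Divide the congruence (and modulus) by g = 2: 5·t ≡ -1 (mod 9).
    Reduce coefficients mod 9: 5·t ≡ 8 (mod 9).
    The inverse of 5 mod 9 is 2 (since 5·2 = 10 = 1·9 + 1), so t ≡ 2·8 = 16 ≡ 7 (mod 9).
    Then x = 9 + 10·7 = 79, valid modulo lcm(10, 18) = 90: x ≡ 79 (mod 90).
  Combine with x ≡ 9 (mod 14): gcd(90, 14) = 2; 9 - 79 = -70, which IS divisible by 2, so compatible.
    Write x = 79 + 90·t and substitute into x ≡ 9 (mod 14): 90·t ≡ 9 − 79 = -70 (mod 14).
    Divide the congruence (and modulus) by g = 2: 45·t ≡ -35 (mod 7).
    Reduce coefficients mod 7: 3·t ≡ 0 (mod 7).
    The inverse of 3 mod 7 is 5 (since 3·5 = 15 = 2·7 + 1), so t ≡ 5·0 = 0 ≡ 0 (mod 7).
    Then x = 79 + 90·0 = 79, valid modulo lcm(90, 14) = 630: x ≡ 79 (mod 630).
Verify: 79 mod 10 = 9, 79 mod 18 = 7, 79 mod 14 = 9.

x ≡ 79 (mod 630).


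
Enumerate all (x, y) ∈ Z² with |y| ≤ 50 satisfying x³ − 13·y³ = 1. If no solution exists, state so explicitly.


The equation is x³ - 13y³ = 1. For fixed y, x³ = 13·y³ + 1, so a solution requires the RHS to be a perfect cube.
Strategy: iterate y from -50 to 50, compute RHS = 13·y³ + 1, and check whether it is a (positive or negative) perfect cube.
Check small values of y:
  y = 0: RHS = 1 = (1)³ ⇒ x = 1 works.
  y = 1: RHS = 14 is not a perfect cube.
  y = -1: RHS = -12 is not a perfect cube.
  y = 2: RHS = 105 is not a perfect cube.
  y = -2: RHS = -103 is not a perfect cube.
  y = 3: RHS = 352 is not a perfect cube.
  y = -3: RHS = -350 is not a perfect cube.
Continuing the search up to |y| = 50 finds no further solutions beyond those listed.
Collected solutions: (1, 0).

Solutions (with |y| ≤ 50): (1, 0).


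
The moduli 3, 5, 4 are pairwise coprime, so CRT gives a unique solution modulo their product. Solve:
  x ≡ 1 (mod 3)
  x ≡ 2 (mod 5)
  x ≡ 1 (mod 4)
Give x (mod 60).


Moduli 3, 5, 4 are pairwise coprime; by CRT there is a unique solution modulo M = 3 · 5 · 4 = 60.
Solve pairwise, accumulating the modulus:
  Start with x ≡ 1 (mod 3).
  Combine with x ≡ 2 (mod 5): since gcd(3, 5) = 1, we get a unique residue mod 15.
    Write x = 1 + 3·t and substitute into x ≡ 2 (mod 5): 3·t ≡ 2 − 1 = 1 (mod 5).
    The inverse of 3 mod 5 is 2 (since 3·2 = 6 = 1·5 + 1), so t ≡ 2·1 = 2 ≡ 2 (mod 5).
    Then x = 1 + 3·2 = 7, valid modulo lcm(3, 5) = 15: x ≡ 7 (mod 15).
  Combine with x ≡ 1 (mod 4): since gcd(15, 4) = 1, we get a unique residue mod 60.
    Write x = 7 + 15·t and substitute into x ≡ 1 (mod 4): 15·t ≡ 1 − 7 = -6 (mod 4).
    Reduce coefficients mod 4: 3·t ≡ 2 (mod 4).
    The inverse of 3 mod 4 is 3 (since 3·3 = 9 = 2·4 + 1), so t ≡ 3·2 = 6 ≡ 2 (mod 4).
    Then x = 7 + 15·2 = 37, valid modulo lcm(15, 4) = 60: x ≡ 37 (mod 60).
Verify: 37 mod 3 = 1 ✓, 37 mod 5 = 2 ✓, 37 mod 4 = 1 ✓.

x ≡ 37 (mod 60).


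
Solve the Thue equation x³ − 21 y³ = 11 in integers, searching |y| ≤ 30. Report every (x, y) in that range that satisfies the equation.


The equation is x³ - 21y³ = 11. For fixed y, x³ = 21·y³ + 11, so a solution requires the RHS to be a perfect cube.
Strategy: iterate y from -30 to 30, compute RHS = 21·y³ + 11, and check whether it is a (positive or negative) perfect cube.
Check small values of y:
  y = 0: RHS = 11 is not a perfect cube.
  y = 1: RHS = 32 is not a perfect cube.
  y = -1: RHS = -10 is not a perfect cube.
  y = 2: RHS = 179 is not a perfect cube.
  y = -2: RHS = -157 is not a perfect cube.
  y = 3: RHS = 578 is not a perfect cube.
  y = -3: RHS = -556 is not a perfect cube.
Continuing the search up to |y| = 30 finds no solutions either.
No (x, y) in the scanned range satisfies the equation.

No integer solutions with |y| ≤ 30.


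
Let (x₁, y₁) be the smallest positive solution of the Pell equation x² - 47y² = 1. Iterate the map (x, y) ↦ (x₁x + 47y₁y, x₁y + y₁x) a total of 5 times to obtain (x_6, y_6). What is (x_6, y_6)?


Step 1: Find the fundamental solution (x₁, y₁) of x² - 47y² = 1.
  Expand √47 as a continued fraction. a₀ = ⌊√47⌋ = 6; iterate m_{k+1} = d_k·a_k − m_k, d_{k+1} = (47 − m_{k+1}²)/d_k, a_{k+1} = ⌊(a₀ + m_{k+1})/d_{k+1}⌋ (starting m₀ = 0, d₀ = 1), with convergents p_k = a_k·p_{k-1} + p_{k-2}, q_k = a_k·q_{k-1} + q_{k-2} (p₋₁ = 1, q₋₁ = 0):
  k = 0: a₀ = 6; p₀/q₀ = 6/1; p₀² − 47·q₀² = 36 − 47 = -11.
  k = 1: m = 6, d = 11, a = ⌊(6 + 6)/11⌋ = 1; p/q = (1·6 + 1)/(1·1 + 0) = 7/1; p² − 47·q² = 49 − 47 = 2.
  k = 2: m = 5, d = 2, a = ⌊(6 + 5)/2⌋ = 5; p/q = (5·7 + 6)/(5·1 + 1) = 41/6; p² − 47·q² = 1681 − 1692 = -11.
  k = 3: m = 5, d = 11, a = ⌊(6 + 5)/11⌋ = 1; p/q = (1·41 + 7)/(1·6 + 1) = 48/7; p² − 47·q² = 2304 − 2303 = 1.
  The first convergent with p² − 47·q² = 1 gives the fundamental solution (x₁, y₁) = (48, 7).
Step 2: Apply the recurrence (x_{n+1}, y_{n+1}) = (x₁x_n + 47y₁y_n, x₁y_n + y₁x_n) repeatedly.
  From (x_1, y_1) = (48, 7): x_2 = 48·48 + 47·7·7 = 4607; y_2 = 48·7 + 7·48 = 672.
  From (x_2, y_2) = (4607, 672): x_3 = 48·4607 + 47·7·672 = 442224; y_3 = 48·672 + 7·4607 = 64505.
  From (x_3, y_3) = (442224, 64505): x_4 = 48·442224 + 47·7·64505 = 42448897; y_4 = 48·64505 + 7·442224 = 6191808.
  From (x_4, y_4) = (42448897, 6191808): x_5 = 48·42448897 + 47·7·6191808 = 4074651888; y_5 = 48·6191808 + 7·42448897 = 594349063.
  From (x_5, y_5) = (4074651888, 594349063): x_6 = 48·4074651888 + 47·7·594349063 = 391124132351; y_6 = 48·594349063 + 7·4074651888 = 57051318240.
Step 3: Verify x_6² - 47·y_6² = 152978086907322564787201 - 152978086907322564787200 = 1 (should be 1). ✓

(x_1, y_1) = (48, 7); (x_6, y_6) = (391124132351, 57051318240).


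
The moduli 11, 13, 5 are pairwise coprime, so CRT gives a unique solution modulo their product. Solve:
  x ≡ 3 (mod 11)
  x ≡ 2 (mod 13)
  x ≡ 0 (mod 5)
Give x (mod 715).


Moduli 11, 13, 5 are pairwise coprime; by CRT there is a unique solution modulo M = 11 · 13 · 5 = 715.
Solve pairwise, accumulating the modulus:
  Start with x ≡ 3 (mod 11).
  Combine with x ≡ 2 (mod 13): since gcd(11, 13) = 1, we get a unique residue mod 143.
    Write x = 3 + 11·t and substitute into x ≡ 2 (mod 13): 11·t ≡ 2 − 3 = -1 (mod 13).
    Reduce coefficients mod 13: 11·t ≡ 12 (mod 13).
    The inverse of 11 mod 13 is 6 (since 11·6 = 66 = 5·13 + 1), so t ≡ 6·12 = 72 ≡ 7 (mod 13).
    Then x = 3 + 11·7 = 80, valid modulo lcm(11, 13) = 143: x ≡ 80 (mod 143).
  Combine with x ≡ 0 (mod 5): since gcd(143, 5) = 1, we get a unique residue mod 715.
    Write x = 80 + 143·t and substitute into x ≡ 0 (mod 5): 143·t ≡ 0 − 80 = -80 (mod 5).
    Reduce coefficients mod 5: 3·t ≡ 0 (mod 5).
    The inverse of 3 mod 5 is 2 (since 3·2 = 6 = 1·5 + 1), so t ≡ 2·0 = 0 ≡ 0 (mod 5).
    Then x = 80 + 143·0 = 80, valid modulo lcm(143, 5) = 715: x ≡ 80 (mod 715).
Verify: 80 mod 11 = 3 ✓, 80 mod 13 = 2 ✓, 80 mod 5 = 0 ✓.

x ≡ 80 (mod 715).


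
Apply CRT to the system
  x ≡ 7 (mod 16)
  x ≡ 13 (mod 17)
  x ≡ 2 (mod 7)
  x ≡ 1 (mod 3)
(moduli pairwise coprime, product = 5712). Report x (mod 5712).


Product of moduli M = 16 · 17 · 7 · 3 = 5712.
Merge one congruence at a time:
  Start: x ≡ 7 (mod 16).
  Combine with x ≡ 13 (mod 17); new modulus lcm = 272.
    Write x = 7 + 16·t and substitute into x ≡ 13 (mod 17): 16·t ≡ 13 − 7 = 6 (mod 17).
    The inverse of 16 mod 17 is 16 (since 16·16 = 256 = 15·17 + 1), so t ≡ 16·6 = 96 ≡ 11 (mod 17).
    Then x = 7 + 16·11 = 183, valid modulo lcm(16, 17) = 272: x ≡ 183 (mod 272).
  Combine with x ≡ 2 (mod 7); new modulus lcm = 1904.
    Write x = 183 + 272·t and substitute into x ≡ 2 (mod 7): 272·t ≡ 2 − 183 = -181 (mod 7).
    Reduce coefficients mod 7: 6·t ≡ 1 (mod 7).
    The inverse of 6 mod 7 is 6 (since 6·6 = 36 = 5·7 + 1), so t ≡ 6·1 = 6 ≡ 6 (mod 7).
    Then x = 183 + 272·6 = 1815, valid modulo lcm(272, 7) = 1904: x ≡ 1815 (mod 1904).
  Combine with x ≡ 1 (mod 3); new modulus lcm = 5712.
    Write x = 1815 + 1904·t and substitute into x ≡ 1 (mod 3): 1904·t ≡ 1 − 1815 = -1814 (mod 3).
    Reduce coefficients mod 3: 2·t ≡ 1 (mod 3).
    The inverse of 2 mod 3 is 2 (since 2·2 = 4 = 1·3 + 1), so t ≡ 2·1 = 2 ≡ 2 (mod 3).
    Then x = 1815 + 1904·2 = 5623, valid modulo lcm(1904, 3) = 5712: x ≡ 5623 (mod 5712).
Verify against each original: 5623 mod 16 = 7, 5623 mod 17 = 13, 5623 mod 7 = 2, 5623 mod 3 = 1.

x ≡ 5623 (mod 5712).


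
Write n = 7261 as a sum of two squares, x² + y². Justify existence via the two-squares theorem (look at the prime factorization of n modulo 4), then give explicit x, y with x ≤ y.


Step 1: Factor n = 7261 = 53 · 137.
Step 2: Check the mod-4 condition on each prime factor: 53 ≡ 1 (mod 4), exponent 1; 137 ≡ 1 (mod 4), exponent 1.
All primes ≡ 3 (mod 4) appear to even exponent (or don't appear), so by the two-squares theorem n IS expressible as a sum of two squares.
Step 3: Build a representation. Here n = 53 · 137 is a product of primes ≡ 1 (mod 4). Each prime p ≡ 1 (mod 4) is itself a sum of two squares; find a² by testing p − a² for a perfect square:
  53: 53 − 1² = 52, 53 − 2² = 49 = 7² ⇒ 53 = 2² + 7².
  137: 137 − 1² = 136, 137 − 2² = 133, 137 − 3² = 128, 137 − 4² = 121 = 11² ⇒ 137 = 4² + 11².
  Combine using the Brahmagupta–Fibonacci identity (a² + b²)(c² + d²) = (ac − bd)² + (ad + bc)² = (ac + bd)² + (ad − bc)²:
  53 · 137 = 7261: from (2² + 7²)(4² + 11²), take (2·4 − 7·11, 2·11 + 7·4) = (8 − 77, 22 + 28) = (-69, 50); dropping signs (only squares matter) gives (69, 50); check 69² + 50² = 4761 + 2500 = 7261 ✓.
Step 4: Order so x ≤ y and verify: 50² + 69² = 2500 + 4761 = 7261 = n. ✓

n = 7261 = 50² + 69² (one valid representation with x ≤ y).


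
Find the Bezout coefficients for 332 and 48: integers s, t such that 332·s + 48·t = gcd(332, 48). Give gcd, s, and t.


Euclidean algorithm on (332, 48) — divide until remainder is 0:
  332 = 6 · 48 + 44
  48 = 1 · 44 + 4
  44 = 11 · 4 + 0
gcd(332, 48) = 4.
Track Bezout coefficients alongside the remainders: start with r₀ = 332 = a·1 + b·0 (s = 1, t = 0) and r₁ = 48 = a·0 + b·1 (s = 0, t = 1); each new remainder r_{k+1} = r_{k-1} − q_k·r_k inherits s_{k+1} = s_{k-1} − q_k·s_k, t_{k+1} = t_{k-1} − q_k·t_k, so r_k = a·s_k + b·t_k at every step:
  q = 6: r = 44, s = 1 − 6·0 = 1, t = 0 − 6·1 = -6  (check: 332·1 + 48·(-6) = 44)
  q = 1: r = 4, s = 0 − 1·1 = -1, t = 1 − 1·(-6) = 7  (check: 332·(-1) + 48·7 = 4)
The row with r = 4 (the gcd) gives the Bezout coefficients s = -1, t = 7.
Result: 332 · (-1) + 48 · (7) = 4.

gcd(332, 48) = 4; s = -1, t = 7 (check: 332·(-1) + 48·7 = 4).


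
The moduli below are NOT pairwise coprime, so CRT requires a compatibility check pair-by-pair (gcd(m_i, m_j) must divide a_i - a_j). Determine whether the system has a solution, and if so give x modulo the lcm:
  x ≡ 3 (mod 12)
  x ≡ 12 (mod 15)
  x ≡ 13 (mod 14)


Moduli 12, 15, 14 are not pairwise coprime, so CRT works modulo lcm(m_i) when all pairwise compatibility conditions hold.
Pairwise compatibility: gcd(m_i, m_j) must divide a_i - a_j for every pair.
Merge one congruence at a time:
  Start: x ≡ 3 (mod 12).
  Combine with x ≡ 12 (mod 15): gcd(12, 15) = 3; 12 - 3 = 9, which IS divisible by 3, so compatible.
    Write x = 3 + 12·t and substitute into x ≡ 12 (mod 15): 12·t ≡ 12 − 3 = 9 (mod 15).
    Divide the congruence (and modulus) by g = 3: 4·t ≡ 3 (mod 5).
    The inverse of 4 mod 5 is 4 (since 4·4 = 16 = 3·5 + 1), so t ≡ 4·3 = 12 ≡ 2 (mod 5).
    Then x = 3 + 12·2 = 27, valid modulo lcm(12, 15) = 60: x ≡ 27 (mod 60).
  Combine with x ≡ 13 (mod 14): gcd(60, 14) = 2; 13 - 27 = -14, which IS divisible by 2, so compatible.
    Write x = 27 + 60·t and substitute into x ≡ 13 (mod 14): 60·t ≡ 13 − 27 = -14 (mod 14).
    Divide the congruence (and modulus) by g = 2: 30·t ≡ -7 (mod 7).
    Reduce coefficients mod 7: 2·t ≡ 0 (mod 7).
    The inverse of 2 mod 7 is 4 (since 2·4 = 8 = 1·7 + 1), so t ≡ 4·0 = 0 ≡ 0 (mod 7).
    Then x = 27 + 60·0 = 27, valid modulo lcm(60, 14) = 420: x ≡ 27 (mod 420).
Verify: 27 mod 12 = 3, 27 mod 15 = 12, 27 mod 14 = 13.

x ≡ 27 (mod 420).


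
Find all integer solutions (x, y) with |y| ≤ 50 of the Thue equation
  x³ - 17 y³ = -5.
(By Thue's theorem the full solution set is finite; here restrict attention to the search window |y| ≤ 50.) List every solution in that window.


The equation is x³ - 17y³ = -5. For fixed y, x³ = 17·y³ − 5, so a solution requires the RHS to be a perfect cube.
Strategy: iterate y from -50 to 50, compute RHS = 17·y³ − 5, and check whether it is a (positive or negative) perfect cube.
Check small values of y:
  y = 0: RHS = -5 is not a perfect cube.
  y = 1: RHS = 12 is not a perfect cube.
  y = -1: RHS = -22 is not a perfect cube.
  y = 2: RHS = 131 is not a perfect cube.
  y = -2: RHS = -141 is not a perfect cube.
  y = 3: RHS = 454 is not a perfect cube.
  y = -3: RHS = -464 is not a perfect cube.
Continuing the search up to |y| = 50 finds no solutions either.
No (x, y) in the scanned range satisfies the equation.

No integer solutions with |y| ≤ 50.


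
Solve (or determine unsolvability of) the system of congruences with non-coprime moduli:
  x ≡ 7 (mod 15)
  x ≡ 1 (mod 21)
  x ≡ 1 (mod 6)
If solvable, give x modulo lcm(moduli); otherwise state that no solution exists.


Moduli 15, 21, 6 are not pairwise coprime, so CRT works modulo lcm(m_i) when all pairwise compatibility conditions hold.
Pairwise compatibility: gcd(m_i, m_j) must divide a_i - a_j for every pair.
Merge one congruence at a time:
  Start: x ≡ 7 (mod 15).
  Combine with x ≡ 1 (mod 21): gcd(15, 21) = 3; 1 - 7 = -6, which IS divisible by 3, so compatible.
    Write x = 7 + 15·t and substitute into x ≡ 1 (mod 21): 15·t ≡ 1 − 7 = -6 (mod 21).
    Divide the congruence (and modulus) by g = 3: 5·t ≡ -2 (mod 7).
    Reduce coefficients mod 7: 5·t ≡ 5 (mod 7).
    The inverse of 5 mod 7 is 3 (since 5·3 = 15 = 2·7 + 1), so t ≡ 3·5 = 15 ≡ 1 (mod 7).
    Then x = 7 + 15·1 = 22, valid modulo lcm(15, 21) = 105: x ≡ 22 (mod 105).
  Combine with x ≡ 1 (mod 6): gcd(105, 6) = 3; 1 - 22 = -21, which IS divisible by 3, so compatible.
    Write x = 22 + 105·t and substitute into x ≡ 1 (mod 6): 105·t ≡ 1 − 22 = -21 (mod 6).
    Divide the congruence (and modulus) by g = 3: 35·t ≡ -7 (mod 2).
    Reduce coefficients mod 2: 1·t ≡ 1 (mod 2).
    So t ≡ 1 (mod 2).
    Then x = 22 + 105·1 = 127, valid modulo lcm(105, 6) = 210: x ≡ 127 (mod 210).
Verify: 127 mod 15 = 7, 127 mod 21 = 1, 127 mod 6 = 1.

x ≡ 127 (mod 210).


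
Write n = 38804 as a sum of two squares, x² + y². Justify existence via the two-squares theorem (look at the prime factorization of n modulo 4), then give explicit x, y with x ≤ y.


Step 1: Factor n = 38804 = 2^2 · 89 · 109.
Step 2: Check the mod-4 condition on each prime factor: 2 = 2 (special); 89 ≡ 1 (mod 4), exponent 1; 109 ≡ 1 (mod 4), exponent 1.
All primes ≡ 3 (mod 4) appear to even exponent (or don't appear), so by the two-squares theorem n IS expressible as a sum of two squares.
Step 3: Build a representation. Group n = k² · m with k = 2 and m = 89 · 109 = 9701 (a product of primes ≡ 1 (mod 4)); a representation of m scales to one of n via (k·x)² + (k·y)² = k²(x² + y²). Each prime p ≡ 1 (mod 4) is itself a sum of two squares; find a² by testing p − a² for a perfect square:
  89: 89 − 1² = 88, 89 − 2² = 85, 89 − 3² = 80, 89 − 4² = 73, 89 − 5² = 64 = 8² ⇒ 89 = 5² + 8².
  109: 109 − 1² = 108, 109 − 2² = 105, 109 − 3² = 100 = 10² ⇒ 109 = 3² + 10².
  Combine using the Brahmagupta–Fibonacci identity (a² + b²)(c² + d²) = (ac − bd)² + (ad + bc)² = (ac + bd)² + (ad − bc)²:
  89 · 109 = 9701: from (5² + 8²)(3² + 10²), take (5·3 − 8·10, 5·10 + 8·3) = (15 − 80, 50 + 24) = (-65, 74); dropping signs (only squares matter) gives (65, 74); check 65² + 74² = 4225 + 5476 = 9701 ✓.
  Scale by k = 2: (2·65, 2·74) = (130, 148).
Step 4: Order so x ≤ y and verify: 130² + 148² = 16900 + 21904 = 38804 = n. ✓

n = 38804 = 130² + 148² (one valid representation with x ≤ y).


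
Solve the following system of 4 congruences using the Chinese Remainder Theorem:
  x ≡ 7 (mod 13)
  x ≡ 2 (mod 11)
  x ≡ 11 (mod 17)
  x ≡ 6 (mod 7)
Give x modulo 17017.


Product of moduli M = 13 · 11 · 17 · 7 = 17017.
Merge one congruence at a time:
  Start: x ≡ 7 (mod 13).
  Combine with x ≡ 2 (mod 11); new modulus lcm = 143.
    Write x = 7 + 13·t and substitute into x ≡ 2 (mod 11): 13·t ≡ 2 − 7 = -5 (mod 11).
    Reduce coefficients mod 11: 2·t ≡ 6 (mod 11).
    The inverse of 2 mod 11 is 6 (since 2·6 = 12 = 1·11 + 1), so t ≡ 6·6 = 36 ≡ 3 (mod 11).
    Then x = 7 + 13·3 = 46, valid modulo lcm(13, 11) = 143: x ≡ 46 (mod 143).
  Combine with x ≡ 11 (mod 17); new modulus lcm = 2431.
    Write x = 46 + 143·t and substitute into x ≡ 11 (mod 17): 143·t ≡ 11 − 46 = -35 (mod 17).
    Reduce coefficients mod 17: 7·t ≡ 16 (mod 17).
    The inverse of 7 mod 17 is 5 (since 7·5 = 35 = 2·17 + 1), so t ≡ 5·16 = 80 ≡ 12 (mod 17).
    Then x = 46 + 143·12 = 1762, valid modulo lcm(143, 17) = 2431: x ≡ 1762 (mod 2431).
  Combine with x ≡ 6 (mod 7); new modulus lcm = 17017.
    Write x = 1762 + 2431·t and substitute into x ≡ 6 (mod 7): 2431·t ≡ 6 − 1762 = -1756 (mod 7).
    Reduce coefficients mod 7: 2·t ≡ 1 (mod 7).
    The inverse of 2 mod 7 is 4 (since 2·4 = 8 = 1·7 + 1), so t ≡ 4·1 = 4 ≡ 4 (mod 7).
    Then x = 1762 + 2431·4 = 11486, valid modulo lcm(2431, 7) = 17017: x ≡ 11486 (mod 17017).
Verify against each original: 11486 mod 13 = 7, 11486 mod 11 = 2, 11486 mod 17 = 11, 11486 mod 7 = 6.

x ≡ 11486 (mod 17017).


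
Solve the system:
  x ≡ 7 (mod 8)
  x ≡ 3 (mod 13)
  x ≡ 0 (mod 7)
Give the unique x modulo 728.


Moduli 8, 13, 7 are pairwise coprime; by CRT there is a unique solution modulo M = 8 · 13 · 7 = 728.
Solve pairwise, accumulating the modulus:
  Start with x ≡ 7 (mod 8).
  Combine with x ≡ 3 (mod 13): since gcd(8, 13) = 1, we get a unique residue mod 104.
    Write x = 7 + 8·t and substitute into x ≡ 3 (mod 13): 8·t ≡ 3 − 7 = -4 (mod 13).
    Reduce coefficients mod 13: 8·t ≡ 9 (mod 13).
    The inverse of 8 mod 13 is 5 (since 8·5 = 40 = 3·13 + 1), so t ≡ 5·9 = 45 ≡ 6 (mod 13).
    Then x = 7 + 8·6 = 55, valid modulo lcm(8, 13) = 104: x ≡ 55 (mod 104).
  Combine with x ≡ 0 (mod 7): since gcd(104, 7) = 1, we get a unique residue mod 728.
    Write x = 55 + 104·t and substitute into x ≡ 0 (mod 7): 104·t ≡ 0 − 55 = -55 (mod 7).
    Reduce coefficients mod 7: 6·t ≡ 1 (mod 7).
    The inverse of 6 mod 7 is 6 (since 6·6 = 36 = 5·7 + 1), so t ≡ 6·1 = 6 ≡ 6 (mod 7).
    Then x = 55 + 104·6 = 679, valid modulo lcm(104, 7) = 728: x ≡ 679 (mod 728).
Verify: 679 mod 8 = 7 ✓, 679 mod 13 = 3 ✓, 679 mod 7 = 0 ✓.

x ≡ 679 (mod 728).


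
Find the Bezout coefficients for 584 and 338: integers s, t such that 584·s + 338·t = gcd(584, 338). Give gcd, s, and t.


Euclidean algorithm on (584, 338) — divide until remainder is 0:
  584 = 1 · 338 + 246
  338 = 1 · 246 + 92
  246 = 2 · 92 + 62
  92 = 1 · 62 + 30
  62 = 2 · 30 + 2
  30 = 15 · 2 + 0
gcd(584, 338) = 2.
Track Bezout coefficients alongside the remainders: start with r₀ = 584 = a·1 + b·0 (s = 1, t = 0) and r₁ = 338 = a·0 + b·1 (s = 0, t = 1); each new remainder r_{k+1} = r_{k-1} − q_k·r_k inherits s_{k+1} = s_{k-1} − q_k·s_k, t_{k+1} = t_{k-1} − q_k·t_k, so r_k = a·s_k + b·t_k at every step:
  q = 1: r = 246, s = 1 − 1·0 = 1, t = 0 − 1·1 = -1  (check: 584·1 + 338·(-1) = 246)
  q = 1: r = 92, s = 0 − 1·1 = -1, t = 1 − 1·(-1) = 2  (check: 584·(-1) + 338·2 = 92)
  q = 2: r = 62, s = 1 − 2·(-1) = 3, t = -1 − 2·2 = -5  (check: 584·3 + 338·(-5) = 62)
  q = 1: r = 30, s = -1 − 1·3 = -4, t = 2 − 1·(-5) = 7  (check: 584·(-4) + 338·7 = 30)
  q = 2: r = 2, s = 3 − 2·(-4) = 11, t = -5 − 2·7 = -19  (check: 584·11 + 338·(-19) = 2)
The row with r = 2 (the gcd) gives the Bezout coefficients s = 11, t = -19.
Result: 584 · (11) + 338 · (-19) = 2.

gcd(584, 338) = 2; s = 11, t = -19 (check: 584·11 + 338·(-19) = 2).


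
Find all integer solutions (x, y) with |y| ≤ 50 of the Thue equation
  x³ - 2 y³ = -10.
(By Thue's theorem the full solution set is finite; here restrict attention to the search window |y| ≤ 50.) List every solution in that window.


The equation is x³ - 2y³ = -10. For fixed y, x³ = 2·y³ − 10, so a solution requires the RHS to be a perfect cube.
Strategy: iterate y from -50 to 50, compute RHS = 2·y³ − 10, and check whether it is a (positive or negative) perfect cube.
Check small values of y:
  y = 0: RHS = -10 is not a perfect cube.
  y = 1: RHS = -8 = (-2)³ ⇒ x = -2 works.
  y = -1: RHS = -12 is not a perfect cube.
  y = 2: RHS = 6 is not a perfect cube.
  y = -2: RHS = -26 is not a perfect cube.
  y = 3: RHS = 44 is not a perfect cube.
  y = -3: RHS = -64 = (-4)³ ⇒ x = -4 works.
Continuing the search up to |y| = 50 finds no further solutions beyond those listed.
Collected solutions: (-2, 1), (-4, -3).

Solutions (with |y| ≤ 50): (-2, 1), (-4, -3).


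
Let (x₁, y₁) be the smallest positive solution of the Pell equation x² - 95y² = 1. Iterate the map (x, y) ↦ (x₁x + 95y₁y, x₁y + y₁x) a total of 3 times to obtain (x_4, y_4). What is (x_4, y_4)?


Step 1: Find the fundamental solution (x₁, y₁) of x² - 95y² = 1.
  Expand √95 as a continued fraction. a₀ = ⌊√95⌋ = 9; iterate m_{k+1} = d_k·a_k − m_k, d_{k+1} = (95 − m_{k+1}²)/d_k, a_{k+1} = ⌊(a₀ + m_{k+1})/d_{k+1}⌋ (starting m₀ = 0, d₀ = 1), with convergents p_k = a_k·p_{k-1} + p_{k-2}, q_k = a_k·q_{k-1} + q_{k-2} (p₋₁ = 1, q₋₁ = 0):
  k = 0: a₀ = 9; p₀/q₀ = 9/1; p₀² − 95·q₀² = 81 − 95 = -14.
  k = 1: m = 9, d = 14, a = ⌊(9 + 9)/14⌋ = 1; p/q = (1·9 + 1)/(1·1 + 0) = 10/1; p² − 95·q² = 100 − 95 = 5.
  k = 2: m = 5, d = 5, a = ⌊(9 + 5)/5⌋ = 2; p/q = (2·10 + 9)/(2·1 + 1) = 29/3; p² − 95·q² = 841 − 855 = -14.
  k = 3: m = 5, d = 14, a = ⌊(9 + 5)/14⌋ = 1; p/q = (1·29 + 10)/(1·3 + 1) = 39/4; p² − 95·q² = 1521 − 1520 = 1.
  The first convergent with p² − 95·q² = 1 gives the fundamental solution (x₁, y₁) = (39, 4).
Step 2: Apply the recurrence (x_{n+1}, y_{n+1}) = (x₁x_n + 95y₁y_n, x₁y_n + y₁x_n) repeatedly.
  From (x_1, y_1) = (39, 4): x_2 = 39·39 + 95·4·4 = 3041; y_2 = 39·4 + 4·39 = 312.
  From (x_2, y_2) = (3041, 312): x_3 = 39·3041 + 95·4·312 = 237159; y_3 = 39·312 + 4·3041 = 24332.
  From (x_3, y_3) = (237159, 24332): x_4 = 39·237159 + 95·4·24332 = 18495361; y_4 = 39·24332 + 4·237159 = 1897584.
Step 3: Verify x_4² - 95·y_4² = 342078378520321 - 342078378520320 = 1 (should be 1). ✓

(x_1, y_1) = (39, 4); (x_4, y_4) = (18495361, 1897584).


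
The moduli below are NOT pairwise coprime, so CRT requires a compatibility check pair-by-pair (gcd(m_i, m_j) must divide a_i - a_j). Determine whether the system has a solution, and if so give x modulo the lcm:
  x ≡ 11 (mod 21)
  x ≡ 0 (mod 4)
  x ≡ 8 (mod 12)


Moduli 21, 4, 12 are not pairwise coprime, so CRT works modulo lcm(m_i) when all pairwise compatibility conditions hold.
Pairwise compatibility: gcd(m_i, m_j) must divide a_i - a_j for every pair.
Merge one congruence at a time:
  Start: x ≡ 11 (mod 21).
  Combine with x ≡ 0 (mod 4): gcd(21, 4) = 1; 0 - 11 = -11, which IS divisible by 1, so compatible.
    Write x = 11 + 21·t and substitute into x ≡ 0 (mod 4): 21·t ≡ 0 − 11 = -11 (mod 4).
    Reduce coefficients mod 4: 1·t ≡ 1 (mod 4).
    So t ≡ 1 (mod 4).
    Then x = 11 + 21·1 = 32, valid modulo lcm(21, 4) = 84: x ≡ 32 (mod 84).
  Combine with x ≡ 8 (mod 12): gcd(84, 12) = 12; 8 - 32 = -24, which IS divisible by 12, so compatible.
    Write x = 32 + 84·t and substitute into x ≡ 8 (mod 12): 84·t ≡ 8 − 32 = -24 (mod 12).
    Divide the congruence (and modulus) by g = 12: 7·t ≡ -2 (mod 1).
    Modulo 1 every t works; take t = 0.
    Then x = 32 + 84·0 = 32, valid modulo lcm(84, 12) = 84: x ≡ 32 (mod 84).
Verify: 32 mod 21 = 11, 32 mod 4 = 0, 32 mod 12 = 8.

x ≡ 32 (mod 84).


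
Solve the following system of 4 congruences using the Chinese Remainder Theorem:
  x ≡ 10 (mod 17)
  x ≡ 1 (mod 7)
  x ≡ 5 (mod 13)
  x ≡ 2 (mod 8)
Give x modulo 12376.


Product of moduli M = 17 · 7 · 13 · 8 = 12376.
Merge one congruence at a time:
  Start: x ≡ 10 (mod 17).
  Combine with x ≡ 1 (mod 7); new modulus lcm = 119.
    Write x = 10 + 17·t and substitute into x ≡ 1 (mod 7): 17·t ≡ 1 − 10 = -9 (mod 7).
    Reduce coefficients mod 7: 3·t ≡ 5 (mod 7).
    The inverse of 3 mod 7 is 5 (since 3·5 = 15 = 2·7 + 1), so t ≡ 5·5 = 25 ≡ 4 (mod 7).
    Then x = 10 + 17·4 = 78, valid modulo lcm(17, 7) = 119: x ≡ 78 (mod 119).
  Combine with x ≡ 5 (mod 13); new modulus lcm = 1547.
    Write x = 78 + 119·t and substitute into x ≡ 5 (mod 13): 119·t ≡ 5 − 78 = -73 (mod 13).
    Reduce coefficients mod 13: 2·t ≡ 5 (mod 13).
    The inverse of 2 mod 13 is 7 (since 2·7 = 14 = 1·13 + 1), so t ≡ 7·5 = 35 ≡ 9 (mod 13).
    Then x = 78 + 119·9 = 1149, valid modulo lcm(119, 13) = 1547: x ≡ 1149 (mod 1547).
  Combine with x ≡ 2 (mod 8); new modulus lcm = 12376.
    Write x = 1149 + 1547·t and substitute into x ≡ 2 (mod 8): 1547·t ≡ 2 − 1149 = -1147 (mod 8).
    Reduce coefficients mod 8: 3·t ≡ 5 (mod 8).
    The inverse of 3 mod 8 is 3 (since 3·3 = 9 = 1·8 + 1), so t ≡ 3·5 = 15 ≡ 7 (mod 8).
    Then x = 1149 + 1547·7 = 11978, valid modulo lcm(1547, 8) = 12376: x ≡ 11978 (mod 12376).
Verify against each original: 11978 mod 17 = 10, 11978 mod 7 = 1, 11978 mod 13 = 5, 11978 mod 8 = 2.

x ≡ 11978 (mod 12376).


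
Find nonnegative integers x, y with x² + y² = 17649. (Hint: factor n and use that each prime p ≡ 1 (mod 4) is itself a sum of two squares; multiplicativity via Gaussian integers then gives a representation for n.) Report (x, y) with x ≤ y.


Step 1: Factor n = 17649 = 3^2 · 37 · 53.
Step 2: Check the mod-4 condition on each prime factor: 3 ≡ 3 (mod 4), exponent 2 (must be even); 37 ≡ 1 (mod 4), exponent 1; 53 ≡ 1 (mod 4), exponent 1.
All primes ≡ 3 (mod 4) appear to even exponent (or don't appear), so by the two-squares theorem n IS expressible as a sum of two squares.
Step 3: Build a representation. Group n = k² · m with k = 3 and m = 37 · 53 = 1961 (a product of primes ≡ 1 (mod 4)); a representation of m scales to one of n via (k·x)² + (k·y)² = k²(x² + y²). Each prime p ≡ 1 (mod 4) is itself a sum of two squares; find a² by testing p − a² for a perfect square:
  37: 37 − 1² = 36 = 6² ⇒ 37 = 1² + 6².
  53: 53 − 1² = 52, 53 − 2² = 49 = 7² ⇒ 53 = 2² + 7².
  Combine using the Brahmagupta–Fibonacci identity (a² + b²)(c² + d²) = (ac − bd)² + (ad + bc)² = (ac + bd)² + (ad − bc)²:
  37 · 53 = 1961: from (1² + 6²)(2² + 7²), take (1·2 − 6·7, 1·7 + 6·2) = (2 − 42, 7 + 12) = (-40, 19); dropping signs (only squares matter) gives (40, 19); check 40² + 19² = 1600 + 361 = 1961 ✓.
  Scale by k = 3: (3·40, 3·19) = (120, 57).
Step 4: Order so x ≤ y and verify: 57² + 120² = 3249 + 14400 = 17649 = n. ✓

n = 17649 = 57² + 120² (one valid representation with x ≤ y).


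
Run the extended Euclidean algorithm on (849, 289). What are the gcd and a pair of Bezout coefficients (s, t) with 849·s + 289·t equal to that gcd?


Euclidean algorithm on (849, 289) — divide until remainder is 0:
  849 = 2 · 289 + 271
  289 = 1 · 271 + 18
  271 = 15 · 18 + 1
  18 = 18 · 1 + 0
gcd(849, 289) = 1.
Track Bezout coefficients alongside the remainders: start with r₀ = 849 = a·1 + b·0 (s = 1, t = 0) and r₁ = 289 = a·0 + b·1 (s = 0, t = 1); each new remainder r_{k+1} = r_{k-1} − q_k·r_k inherits s_{k+1} = s_{k-1} − q_k·s_k, t_{k+1} = t_{k-1} − q_k·t_k, so r_k = a·s_k + b·t_k at every step:
  q = 2: r = 271, s = 1 − 2·0 = 1, t = 0 − 2·1 = -2  (check: 849·1 + 289·(-2) = 271)
  q = 1: r = 18, s = 0 − 1·1 = -1, t = 1 − 1·(-2) = 3  (check: 849·(-1) + 289·3 = 18)
  q = 15: r = 1, s = 1 − 15·(-1) = 16, t = -2 − 15·3 = -47  (check: 849·16 + 289·(-47) = 1)
The row with r = 1 (the gcd) gives the Bezout coefficients s = 16, t = -47.
Result: 849 · (16) + 289 · (-47) = 1.

gcd(849, 289) = 1; s = 16, t = -47 (check: 849·16 + 289·(-47) = 1).


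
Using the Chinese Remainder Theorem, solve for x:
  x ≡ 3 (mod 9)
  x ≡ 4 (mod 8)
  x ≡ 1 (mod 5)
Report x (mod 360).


Moduli 9, 8, 5 are pairwise coprime; by CRT there is a unique solution modulo M = 9 · 8 · 5 = 360.
Solve pairwise, accumulating the modulus:
  Start with x ≡ 3 (mod 9).
  Combine with x ≡ 4 (mod 8): since gcd(9, 8) = 1, we get a unique residue mod 72.
    Write x = 3 + 9·t and substitute into x ≡ 4 (mod 8): 9·t ≡ 4 − 3 = 1 (mod 8).
    Reduce coefficients mod 8: 1·t ≡ 1 (mod 8).
    So t ≡ 1 (mod 8).
    Then x = 3 + 9·1 = 12, valid modulo lcm(9, 8) = 72: x ≡ 12 (mod 72).
  Combine with x ≡ 1 (mod 5): since gcd(72, 5) = 1, we get a unique residue mod 360.
    Write x = 12 + 72·t and substitute into x ≡ 1 (mod 5): 72·t ≡ 1 − 12 = -11 (mod 5).
    Reduce coefficients mod 5: 2·t ≡ 4 (mod 5).
    The inverse of 2 mod 5 is 3 (since 2·3 = 6 = 1·5 + 1), so t ≡ 3·4 = 12 ≡ 2 (mod 5).
    Then x = 12 + 72·2 = 156, valid modulo lcm(72, 5) = 360: x ≡ 156 (mod 360).
Verify: 156 mod 9 = 3 ✓, 156 mod 8 = 4 ✓, 156 mod 5 = 1 ✓.

x ≡ 156 (mod 360).


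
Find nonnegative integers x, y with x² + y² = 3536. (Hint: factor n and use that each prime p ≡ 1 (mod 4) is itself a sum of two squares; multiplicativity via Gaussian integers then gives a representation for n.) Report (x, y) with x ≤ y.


Step 1: Factor n = 3536 = 2^4 · 13 · 17.
Step 2: Check the mod-4 condition on each prime factor: 2 = 2 (special); 13 ≡ 1 (mod 4), exponent 1; 17 ≡ 1 (mod 4), exponent 1.
All primes ≡ 3 (mod 4) appear to even exponent (or don't appear), so by the two-squares theorem n IS expressible as a sum of two squares.
Step 3: Build a representation. Group n = k² · m with k = 4 and m = 13 · 17 = 221 (a product of primes ≡ 1 (mod 4)); a representation of m scales to one of n via (k·x)² + (k·y)² = k²(x² + y²). Each prime p ≡ 1 (mod 4) is itself a sum of two squares; find a² by testing p − a² for a perfect square:
  13: 13 − 1² = 12, 13 − 2² = 9 = 3² ⇒ 13 = 2² + 3².
  17: 17 − 1² = 16 = 4² ⇒ 17 = 1² + 4².
  Combine using the Brahmagupta–Fibonacci identity (a² + b²)(c² + d²) = (ac − bd)² + (ad + bc)² = (ac + bd)² + (ad − bc)²:
  13 · 17 = 221: from (2² + 3²)(1² + 4²), take (2·1 − 3·4, 2·4 + 3·1) = (2 − 12, 8 + 3) = (-10, 11); dropping signs (only squares matter) gives (10, 11); check 10² + 11² = 100 + 121 = 221 ✓.
  Scale by k = 4: (4·10, 4·11) = (40, 44).
Step 4: Order so x ≤ y and verify: 40² + 44² = 1600 + 1936 = 3536 = n. ✓

n = 3536 = 40² + 44² (one valid representation with x ≤ y).


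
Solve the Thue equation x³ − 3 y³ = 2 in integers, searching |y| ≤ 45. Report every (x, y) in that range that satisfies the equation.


The equation is x³ - 3y³ = 2. For fixed y, x³ = 3·y³ + 2, so a solution requires the RHS to be a perfect cube.
Strategy: iterate y from -45 to 45, compute RHS = 3·y³ + 2, and check whether it is a (positive or negative) perfect cube.
Check small values of y:
  y = 0: RHS = 2 is not a perfect cube.
  y = 1: RHS = 5 is not a perfect cube.
  y = -1: RHS = -1 = (-1)³ ⇒ x = -1 works.
  y = 2: RHS = 26 is not a perfect cube.
  y = -2: RHS = -22 is not a perfect cube.
  y = 3: RHS = 83 is not a perfect cube.
  y = -3: RHS = -79 is not a perfect cube.
Continuing the search up to |y| = 45 finds no further solutions beyond those listed.
Collected solutions: (-1, -1).

Solutions (with |y| ≤ 45): (-1, -1).


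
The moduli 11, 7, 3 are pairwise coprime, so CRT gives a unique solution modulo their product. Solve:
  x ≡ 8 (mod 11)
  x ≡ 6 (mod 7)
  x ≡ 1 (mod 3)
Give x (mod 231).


Moduli 11, 7, 3 are pairwise coprime; by CRT there is a unique solution modulo M = 11 · 7 · 3 = 231.
Solve pairwise, accumulating the modulus:
  Start with x ≡ 8 (mod 11).
  Combine with x ≡ 6 (mod 7): since gcd(11, 7) = 1, we get a unique residue mod 77.
    Write x = 8 + 11·t and substitute into x ≡ 6 (mod 7): 11·t ≡ 6 − 8 = -2 (mod 7).
    Reduce coefficients mod 7: 4·t ≡ 5 (mod 7).
    The inverse of 4 mod 7 is 2 (since 4·2 = 8 = 1·7 + 1), so t ≡ 2·5 = 10 ≡ 3 (mod 7).
    Then x = 8 + 11·3 = 41, valid modulo lcm(11, 7) = 77: x ≡ 41 (mod 77).
  Combine with x ≡ 1 (mod 3): since gcd(77, 3) = 1, we get a unique residue mod 231.
    Write x = 41 + 77·t and substitute into x ≡ 1 (mod 3): 77·t ≡ 1 − 41 = -40 (mod 3).
    Reduce coefficients mod 3: 2·t ≡ 2 (mod 3).
    The inverse of 2 mod 3 is 2 (since 2·2 = 4 = 1·3 + 1), so t ≡ 2·2 = 4 ≡ 1 (mod 3).
    Then x = 41 + 77·1 = 118, valid modulo lcm(77, 3) = 231: x ≡ 118 (mod 231).
Verify: 118 mod 11 = 8 ✓, 118 mod 7 = 6 ✓, 118 mod 3 = 1 ✓.

x ≡ 118 (mod 231).


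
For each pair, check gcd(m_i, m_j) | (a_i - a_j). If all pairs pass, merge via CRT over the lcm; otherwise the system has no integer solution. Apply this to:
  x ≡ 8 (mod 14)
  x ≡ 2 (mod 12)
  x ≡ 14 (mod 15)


Moduli 14, 12, 15 are not pairwise coprime, so CRT works modulo lcm(m_i) when all pairwise compatibility conditions hold.
Pairwise compatibility: gcd(m_i, m_j) must divide a_i - a_j for every pair.
Merge one congruence at a time:
  Start: x ≡ 8 (mod 14).
  Combine with x ≡ 2 (mod 12): gcd(14, 12) = 2; 2 - 8 = -6, which IS divisible by 2, so compatible.
    Write x = 8 + 14·t and substitute into x ≡ 2 (mod 12): 14·t ≡ 2 − 8 = -6 (mod 12).
    Divide the congruence (and modulus) by g = 2: 7·t ≡ -3 (mod 6).
    Reduce coefficients mod 6: 1·t ≡ 3 (mod 6).
    So t ≡ 3 (mod 6).
    Then x = 8 + 14·3 = 50, valid modulo lcm(14, 12) = 84: x ≡ 50 (mod 84).
  Combine with x ≡ 14 (mod 15): gcd(84, 15) = 3; 14 - 50 = -36, which IS divisible by 3, so compatible.
    Write x = 50 + 84·t and substitute into x ≡ 14 (mod 15): 84·t ≡ 14 − 50 = -36 (mod 15).
    Divide the congruence (and modulus) by g = 3: 28·t ≡ -12 (mod 5).
    Reduce coefficients mod 5: 3·t ≡ 3 (mod 5).
    The inverse of 3 mod 5 is 2 (since 3·2 = 6 = 1·5 + 1), so t ≡ 2·3 = 6 ≡ 1 (mod 5).
    Then x = 50 + 84·1 = 134, valid modulo lcm(84, 15) = 420: x ≡ 134 (mod 420).
Verify: 134 mod 14 = 8, 134 mod 12 = 2, 134 mod 15 = 14.

x ≡ 134 (mod 420).


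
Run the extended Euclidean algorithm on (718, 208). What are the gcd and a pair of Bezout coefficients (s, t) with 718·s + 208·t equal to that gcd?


Euclidean algorithm on (718, 208) — divide until remainder is 0:
  718 = 3 · 208 + 94
  208 = 2 · 94 + 20
  94 = 4 · 20 + 14
  20 = 1 · 14 + 6
  14 = 2 · 6 + 2
  6 = 3 · 2 + 0
gcd(718, 208) = 2.
Track Bezout coefficients alongside the remainders: start with r₀ = 718 = a·1 + b·0 (s = 1, t = 0) and r₁ = 208 = a·0 + b·1 (s = 0, t = 1); each new remainder r_{k+1} = r_{k-1} − q_k·r_k inherits s_{k+1} = s_{k-1} − q_k·s_k, t_{k+1} = t_{k-1} − q_k·t_k, so r_k = a·s_k + b·t_k at every step:
  q = 3: r = 94, s = 1 − 3·0 = 1, t = 0 − 3·1 = -3  (check: 718·1 + 208·(-3) = 94)
  q = 2: r = 20, s = 0 − 2·1 = -2, t = 1 − 2·(-3) = 7  (check: 718·(-2) + 208·7 = 20)
  q = 4: r = 14, s = 1 − 4·(-2) = 9, t = -3 − 4·7 = -31  (check: 718·9 + 208·(-31) = 14)
  q = 1: r = 6, s = -2 − 1·9 = -11, t = 7 − 1·(-31) = 38  (check: 718·(-11) + 208·38 = 6)
  q = 2: r = 2, s = 9 − 2·(-11) = 31, t = -31 − 2·38 = -107  (check: 718·31 + 208·(-107) = 2)
The row with r = 2 (the gcd) gives the Bezout coefficients s = 31, t = -107.
Result: 718 · (31) + 208 · (-107) = 2.

gcd(718, 208) = 2; s = 31, t = -107 (check: 718·31 + 208·(-107) = 2).


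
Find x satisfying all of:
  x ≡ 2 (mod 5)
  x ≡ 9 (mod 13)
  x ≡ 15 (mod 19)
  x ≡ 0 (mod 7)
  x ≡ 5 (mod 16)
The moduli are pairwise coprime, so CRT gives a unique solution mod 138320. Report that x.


Product of moduli M = 5 · 13 · 19 · 7 · 16 = 138320.
Merge one congruence at a time:
  Start: x ≡ 2 (mod 5).
  Combine with x ≡ 9 (mod 13); new modulus lcm = 65.
    Write x = 2 + 5·t and substitute into x ≡ 9 (mod 13): 5·t ≡ 9 − 2 = 7 (mod 13).
    The inverse of 5 mod 13 is 8 (since 5·8 = 40 = 3·13 + 1), so t ≡ 8·7 = 56 ≡ 4 (mod 13).
    Then x = 2 + 5·4 = 22, valid modulo lcm(5, 13) = 65: x ≡ 22 (mod 65).
  Combine with x ≡ 15 (mod 19); new modulus lcm = 1235.
    Write x = 22 + 65·t and substitute into x ≡ 15 (mod 19): 65·t ≡ 15 − 22 = -7 (mod 19).
    Reduce coefficients mod 19: 8·t ≡ 12 (mod 19).
    The inverse of 8 mod 19 is 12 (since 8·12 = 96 = 5·19 + 1), so t ≡ 12·12 = 144 ≡ 11 (mod 19).
    Then x = 22 + 65·11 = 737, valid modulo lcm(65, 19) = 1235: x ≡ 737 (mod 1235).
  Combine with x ≡ 0 (mod 7); new modulus lcm = 8645.
    Write x = 737 + 1235·t and substitute into x ≡ 0 (mod 7): 1235·t ≡ 0 − 737 = -737 (mod 7).
    Reduce coefficients mod 7: 3·t ≡ 5 (mod 7).
    The inverse of 3 mod 7 is 5 (since 3·5 = 15 = 2·7 + 1), so t ≡ 5·5 = 25 ≡ 4 (mod 7).
    Then x = 737 + 1235·4 = 5677, valid modulo lcm(1235, 7) = 8645: x ≡ 5677 (mod 8645).
  Combine with x ≡ 5 (mod 16); new modulus lcm = 138320.
    Write x = 5677 + 8645·t and substitute into x ≡ 5 (mod 16): 8645·t ≡ 5 − 5677 = -5672 (mod 16).
    Reduce coefficients mod 16: 5·t ≡ 8 (mod 16).
    The inverse of 5 mod 16 is 13 (since 5·13 = 65 = 4·16 + 1), so t ≡ 13·8 = 104 ≡ 8 (mod 16).
    Then x = 5677 + 8645·8 = 74837, valid modulo lcm(8645, 16) = 138320: x ≡ 74837 (mod 138320).
Verify against each original: 74837 mod 5 = 2, 74837 mod 13 = 9, 74837 mod 19 = 15, 74837 mod 7 = 0, 74837 mod 16 = 5.

x ≡ 74837 (mod 138320).


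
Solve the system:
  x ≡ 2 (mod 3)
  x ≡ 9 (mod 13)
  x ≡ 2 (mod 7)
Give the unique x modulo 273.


Moduli 3, 13, 7 are pairwise coprime; by CRT there is a unique solution modulo M = 3 · 13 · 7 = 273.
Solve pairwise, accumulating the modulus:
  Start with x ≡ 2 (mod 3).
  Combine with x ≡ 9 (mod 13): since gcd(3, 13) = 1, we get a unique residue mod 39.
    Write x = 2 + 3·t and substitute into x ≡ 9 (mod 13): 3·t ≡ 9 − 2 = 7 (mod 13).
    The inverse of 3 mod 13 is 9 (since 3·9 = 27 = 2·13 + 1), so t ≡ 9·7 = 63 ≡ 11 (mod 13).
    Then x = 2 + 3·11 = 35, valid modulo lcm(3, 13) = 39: x ≡ 35 (mod 39).
  Combine with x ≡ 2 (mod 7): since gcd(39, 7) = 1, we get a unique residue mod 273.
    Write x = 35 + 39·t and substitute into x ≡ 2 (mod 7): 39·t ≡ 2 − 35 = -33 (mod 7).
    Reduce coefficients mod 7: 4·t ≡ 2 (mod 7).
    The inverse of 4 mod 7 is 2 (since 4·2 = 8 = 1·7 + 1), so t ≡ 2·2 = 4 ≡ 4 (mod 7).
    Then x = 35 + 39·4 = 191, valid modulo lcm(39, 7) = 273: x ≡ 191 (mod 273).
Verify: 191 mod 3 = 2 ✓, 191 mod 13 = 9 ✓, 191 mod 7 = 2 ✓.

x ≡ 191 (mod 273).
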